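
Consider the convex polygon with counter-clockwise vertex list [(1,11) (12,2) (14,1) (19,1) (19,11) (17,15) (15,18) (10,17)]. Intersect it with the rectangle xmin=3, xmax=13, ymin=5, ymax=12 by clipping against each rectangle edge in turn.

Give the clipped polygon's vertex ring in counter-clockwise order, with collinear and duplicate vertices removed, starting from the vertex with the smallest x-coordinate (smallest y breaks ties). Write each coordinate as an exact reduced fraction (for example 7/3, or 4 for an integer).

1. After x ≥ 3: [(3,37/3) (3,103/11) (12,2) (14,1) (19,1) (19,11) (17,15) (15,18) (10,17)]
2. After x ≤ 13: [(3,37/3) (3,103/11) (12,2) (13,3/2) (13,88/5) (10,17)]
3. After y ≥ 5: [(3,37/3) (3,103/11) (25/3,5) (13,5) (13,88/5) (10,17)]
4. After y ≤ 12: [(3,12) (3,103/11) (25/3,5) (13,5) (13,12)]
5. Canonical ring: [(3,103/11) (25/3,5) (13,5) (13,12) (3,12)]

Clipped polygon: [(3,103/11) (25/3,5) (13,5) (13,12) (3,12)]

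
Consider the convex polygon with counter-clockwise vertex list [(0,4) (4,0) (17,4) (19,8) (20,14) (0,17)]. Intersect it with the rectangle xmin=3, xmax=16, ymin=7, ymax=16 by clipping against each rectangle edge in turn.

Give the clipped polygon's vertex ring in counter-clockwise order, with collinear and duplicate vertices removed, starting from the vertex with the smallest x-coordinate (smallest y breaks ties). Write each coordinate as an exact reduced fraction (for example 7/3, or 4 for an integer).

1. After x ≥ 3: [(3,1) (4,0) (17,4) (19,8) (20,14) (3,331/20)]
2. After x ≤ 16: [(3,1) (4,0) (16,48/13) (16,73/5) (3,331/20)]
3. After y ≥ 7: [(3,7) (16,7) (16,73/5) (3,331/20)]
4. After y ≤ 16: [(3,16) (3,7) (16,7) (16,73/5) (20/3,16)]
5. Canonical ring: [(3,7) (16,7) (16,73/5) (20/3,16) (3,16)]

Clipped polygon: [(3,7) (16,7) (16,73/5) (20/3,16) (3,16)]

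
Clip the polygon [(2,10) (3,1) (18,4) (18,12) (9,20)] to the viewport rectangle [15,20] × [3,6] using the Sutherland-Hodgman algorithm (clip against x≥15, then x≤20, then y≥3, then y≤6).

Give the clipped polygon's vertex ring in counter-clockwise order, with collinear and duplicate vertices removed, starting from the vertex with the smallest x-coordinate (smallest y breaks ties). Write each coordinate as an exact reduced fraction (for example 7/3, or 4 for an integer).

1. After x ≥ 15: [(15,17/5) (18,4) (18,12) (15,44/3)]
2. After x ≤ 20: [(15,17/5) (18,4) (18,12) (15,44/3)]
3. After y ≥ 3: [(15,17/5) (18,4) (18,12) (15,44/3)]
4. After y ≤ 6: [(15,6) (15,17/5) (18,4) (18,6)]
5. Canonical ring: [(15,17/5) (18,4) (18,6) (15,6)]

Clipped polygon: [(15,17/5) (18,4) (18,6) (15,6)]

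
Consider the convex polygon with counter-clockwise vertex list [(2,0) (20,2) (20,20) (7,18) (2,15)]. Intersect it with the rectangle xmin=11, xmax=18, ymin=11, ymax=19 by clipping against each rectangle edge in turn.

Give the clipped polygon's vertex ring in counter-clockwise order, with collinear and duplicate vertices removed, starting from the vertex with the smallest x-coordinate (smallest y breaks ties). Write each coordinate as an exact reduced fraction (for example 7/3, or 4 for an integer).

Clipped polygon: [(11,11) (18,11) (18,19) (27/2,19) (11,242/13)]

1. After x ≥ 11: [(11,1) (20,2) (20,20) (11,242/13)]
2. After x ≤ 18: [(11,1) (18,16/9) (18,256/13) (11,242/13)]
3. After y ≥ 11: [(11,11) (18,11) (18,256/13) (11,242/13)]
4. After y ≤ 19: [(11,11) (18,11) (18,19) (27/2,19) (11,242/13)]
5. Canonical ring: [(11,11) (18,11) (18,19) (27/2,19) (11,242/13)]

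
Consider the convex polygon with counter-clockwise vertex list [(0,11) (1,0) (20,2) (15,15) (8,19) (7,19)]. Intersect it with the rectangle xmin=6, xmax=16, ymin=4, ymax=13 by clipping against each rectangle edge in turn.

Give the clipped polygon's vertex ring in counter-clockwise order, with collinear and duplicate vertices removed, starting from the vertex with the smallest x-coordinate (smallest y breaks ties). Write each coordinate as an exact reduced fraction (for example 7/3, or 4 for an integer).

Clipped polygon: [(6,4) (16,4) (16,62/5) (205/13,13) (6,13)]

1. After x ≥ 6: [(6,125/7) (6,10/19) (20,2) (15,15) (8,19) (7,19)]
2. After x ≤ 16: [(6,125/7) (6,10/19) (16,30/19) (16,62/5) (15,15) (8,19) (7,19)]
3. After y ≥ 4: [(6,125/7) (6,4) (16,4) (16,62/5) (15,15) (8,19) (7,19)]
4. After y ≤ 13: [(6,13) (6,4) (16,4) (16,62/5) (205/13,13)]
5. Canonical ring: [(6,4) (16,4) (16,62/5) (205/13,13) (6,13)]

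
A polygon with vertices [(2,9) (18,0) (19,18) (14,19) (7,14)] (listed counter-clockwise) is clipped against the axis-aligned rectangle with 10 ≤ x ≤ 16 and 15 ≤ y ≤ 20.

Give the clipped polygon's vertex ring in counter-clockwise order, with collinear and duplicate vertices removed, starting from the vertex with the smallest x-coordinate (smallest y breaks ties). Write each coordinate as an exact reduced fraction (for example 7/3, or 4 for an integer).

Clipped polygon: [(10,15) (16,15) (16,93/5) (14,19) (10,113/7)]

1. After x ≥ 10: [(10,9/2) (18,0) (19,18) (14,19) (10,113/7)]
2. After x ≤ 16: [(10,9/2) (16,9/8) (16,93/5) (14,19) (10,113/7)]
3. After y ≥ 15: [(10,15) (16,15) (16,93/5) (14,19) (10,113/7)]
4. After y ≤ 20: [(10,15) (16,15) (16,93/5) (14,19) (10,113/7)]
5. Canonical ring: [(10,15) (16,15) (16,93/5) (14,19) (10,113/7)]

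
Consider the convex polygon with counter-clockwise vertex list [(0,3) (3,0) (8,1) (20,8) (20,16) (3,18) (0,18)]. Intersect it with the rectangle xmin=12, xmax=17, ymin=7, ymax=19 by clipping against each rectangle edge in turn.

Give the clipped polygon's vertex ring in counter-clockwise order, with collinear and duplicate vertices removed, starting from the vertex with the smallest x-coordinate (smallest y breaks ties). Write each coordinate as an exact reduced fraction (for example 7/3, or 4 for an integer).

1. After x ≥ 12: [(12,10/3) (20,8) (20,16) (12,288/17)]
2. After x ≤ 17: [(12,10/3) (17,25/4) (17,278/17) (12,288/17)]
3. After y ≥ 7: [(12,7) (17,7) (17,278/17) (12,288/17)]
4. After y ≤ 19: [(12,7) (17,7) (17,278/17) (12,288/17)]
5. Canonical ring: [(12,7) (17,7) (17,278/17) (12,288/17)]

Clipped polygon: [(12,7) (17,7) (17,278/17) (12,288/17)]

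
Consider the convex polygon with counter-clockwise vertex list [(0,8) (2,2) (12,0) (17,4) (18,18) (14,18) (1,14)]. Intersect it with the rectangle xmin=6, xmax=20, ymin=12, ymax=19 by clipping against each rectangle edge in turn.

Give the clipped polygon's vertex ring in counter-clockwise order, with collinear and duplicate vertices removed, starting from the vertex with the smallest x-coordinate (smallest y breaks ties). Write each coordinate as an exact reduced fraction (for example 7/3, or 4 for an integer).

Clipped polygon: [(6,12) (123/7,12) (18,18) (14,18) (6,202/13)]

1. After x ≥ 6: [(6,6/5) (12,0) (17,4) (18,18) (14,18) (6,202/13)]
2. After x ≤ 20: [(6,6/5) (12,0) (17,4) (18,18) (14,18) (6,202/13)]
3. After y ≥ 12: [(6,12) (123/7,12) (18,18) (14,18) (6,202/13)]
4. After y ≤ 19: [(6,12) (123/7,12) (18,18) (14,18) (6,202/13)]
5. Canonical ring: [(6,12) (123/7,12) (18,18) (14,18) (6,202/13)]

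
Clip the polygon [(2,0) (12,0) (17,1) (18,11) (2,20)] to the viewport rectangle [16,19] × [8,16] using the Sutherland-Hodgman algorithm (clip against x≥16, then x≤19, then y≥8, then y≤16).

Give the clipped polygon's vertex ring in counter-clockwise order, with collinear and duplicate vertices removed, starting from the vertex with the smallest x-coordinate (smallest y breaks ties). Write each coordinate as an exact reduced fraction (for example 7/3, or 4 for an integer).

Clipped polygon: [(16,8) (177/10,8) (18,11) (16,97/8)]

1. After x ≥ 16: [(16,4/5) (17,1) (18,11) (16,97/8)]
2. After x ≤ 19: [(16,4/5) (17,1) (18,11) (16,97/8)]
3. After y ≥ 8: [(16,8) (177/10,8) (18,11) (16,97/8)]
4. After y ≤ 16: [(16,8) (177/10,8) (18,11) (16,97/8)]
5. Canonical ring: [(16,8) (177/10,8) (18,11) (16,97/8)]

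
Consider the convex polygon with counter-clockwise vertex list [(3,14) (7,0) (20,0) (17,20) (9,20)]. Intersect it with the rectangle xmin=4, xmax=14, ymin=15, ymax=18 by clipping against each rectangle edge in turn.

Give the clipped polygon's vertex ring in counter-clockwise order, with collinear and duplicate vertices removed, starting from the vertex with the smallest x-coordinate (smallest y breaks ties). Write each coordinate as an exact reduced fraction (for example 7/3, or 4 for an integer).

Clipped polygon: [(4,15) (14,15) (14,18) (7,18)]

1. After x ≥ 4: [(4,15) (4,21/2) (7,0) (20,0) (17,20) (9,20)]
2. After x ≤ 14: [(4,15) (4,21/2) (7,0) (14,0) (14,20) (9,20)]
3. After y ≥ 15: [(4,15) (4,15) (14,15) (14,20) (9,20)]
4. After y ≤ 18: [(7,18) (4,15) (4,15) (14,15) (14,18)]
5. Canonical ring: [(4,15) (14,15) (14,18) (7,18)]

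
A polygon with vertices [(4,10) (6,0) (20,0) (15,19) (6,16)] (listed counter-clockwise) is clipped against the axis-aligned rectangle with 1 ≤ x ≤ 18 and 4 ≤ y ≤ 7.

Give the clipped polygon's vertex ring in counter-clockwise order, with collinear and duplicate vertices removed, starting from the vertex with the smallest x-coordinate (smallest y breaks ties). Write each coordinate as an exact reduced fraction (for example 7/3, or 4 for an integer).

1. After x ≥ 1: [(4,10) (6,0) (20,0) (15,19) (6,16)]
2. After x ≤ 18: [(4,10) (6,0) (18,0) (18,38/5) (15,19) (6,16)]
3. After y ≥ 4: [(4,10) (26/5,4) (18,4) (18,38/5) (15,19) (6,16)]
4. After y ≤ 7: [(23/5,7) (26/5,4) (18,4) (18,7)]
5. Canonical ring: [(23/5,7) (26/5,4) (18,4) (18,7)]

Clipped polygon: [(23/5,7) (26/5,4) (18,4) (18,7)]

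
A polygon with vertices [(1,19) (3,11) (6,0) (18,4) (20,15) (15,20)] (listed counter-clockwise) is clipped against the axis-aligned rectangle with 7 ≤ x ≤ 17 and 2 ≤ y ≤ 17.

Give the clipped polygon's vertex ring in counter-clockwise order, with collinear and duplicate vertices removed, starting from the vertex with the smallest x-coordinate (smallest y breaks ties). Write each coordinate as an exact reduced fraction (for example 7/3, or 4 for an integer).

Clipped polygon: [(7,2) (12,2) (17,11/3) (17,17) (7,17)]

1. After x ≥ 7: [(7,136/7) (7,1/3) (18,4) (20,15) (15,20)]
2. After x ≤ 17: [(7,136/7) (7,1/3) (17,11/3) (17,18) (15,20)]
3. After y ≥ 2: [(7,136/7) (7,2) (12,2) (17,11/3) (17,18) (15,20)]
4. After y ≤ 17: [(7,17) (7,2) (12,2) (17,11/3) (17,17)]
5. Canonical ring: [(7,2) (12,2) (17,11/3) (17,17) (7,17)]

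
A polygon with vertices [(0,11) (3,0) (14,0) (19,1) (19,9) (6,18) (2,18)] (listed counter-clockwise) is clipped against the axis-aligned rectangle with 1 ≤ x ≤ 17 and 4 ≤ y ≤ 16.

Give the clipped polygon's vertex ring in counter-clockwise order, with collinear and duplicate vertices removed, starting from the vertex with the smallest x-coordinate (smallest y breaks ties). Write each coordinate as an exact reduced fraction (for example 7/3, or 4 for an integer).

Clipped polygon: [(1,22/3) (21/11,4) (17,4) (17,135/13) (80/9,16) (10/7,16) (1,29/2)]

1. After x ≥ 1: [(1,29/2) (1,22/3) (3,0) (14,0) (19,1) (19,9) (6,18) (2,18)]
2. After x ≤ 17: [(1,29/2) (1,22/3) (3,0) (14,0) (17,3/5) (17,135/13) (6,18) (2,18)]
3. After y ≥ 4: [(1,29/2) (1,22/3) (21/11,4) (17,4) (17,135/13) (6,18) (2,18)]
4. After y ≤ 16: [(10/7,16) (1,29/2) (1,22/3) (21/11,4) (17,4) (17,135/13) (80/9,16)]
5. Canonical ring: [(1,22/3) (21/11,4) (17,4) (17,135/13) (80/9,16) (10/7,16) (1,29/2)]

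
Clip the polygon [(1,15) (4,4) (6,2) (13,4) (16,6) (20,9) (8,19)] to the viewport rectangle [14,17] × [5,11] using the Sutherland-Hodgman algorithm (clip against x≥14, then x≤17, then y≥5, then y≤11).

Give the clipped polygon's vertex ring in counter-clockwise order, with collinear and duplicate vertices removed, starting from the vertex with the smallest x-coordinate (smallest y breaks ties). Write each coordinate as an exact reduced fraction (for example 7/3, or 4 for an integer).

1. After x ≥ 14: [(14,14/3) (16,6) (20,9) (14,14)]
2. After x ≤ 17: [(14,14/3) (16,6) (17,27/4) (17,23/2) (14,14)]
3. After y ≥ 5: [(14,5) (29/2,5) (16,6) (17,27/4) (17,23/2) (14,14)]
4. After y ≤ 11: [(14,11) (14,5) (29/2,5) (16,6) (17,27/4) (17,11)]
5. Canonical ring: [(14,5) (29/2,5) (16,6) (17,27/4) (17,11) (14,11)]

Clipped polygon: [(14,5) (29/2,5) (16,6) (17,27/4) (17,11) (14,11)]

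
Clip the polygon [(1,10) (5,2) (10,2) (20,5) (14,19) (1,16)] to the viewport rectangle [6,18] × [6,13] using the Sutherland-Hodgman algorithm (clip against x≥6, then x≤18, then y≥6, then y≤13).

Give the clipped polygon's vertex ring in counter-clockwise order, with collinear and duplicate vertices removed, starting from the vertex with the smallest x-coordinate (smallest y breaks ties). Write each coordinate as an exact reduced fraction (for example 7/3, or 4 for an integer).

Clipped polygon: [(6,6) (18,6) (18,29/3) (116/7,13) (6,13)]

1. After x ≥ 6: [(6,2) (10,2) (20,5) (14,19) (6,223/13)]
2. After x ≤ 18: [(6,2) (10,2) (18,22/5) (18,29/3) (14,19) (6,223/13)]
3. After y ≥ 6: [(6,6) (18,6) (18,29/3) (14,19) (6,223/13)]
4. After y ≤ 13: [(6,13) (6,6) (18,6) (18,29/3) (116/7,13)]
5. Canonical ring: [(6,6) (18,6) (18,29/3) (116/7,13) (6,13)]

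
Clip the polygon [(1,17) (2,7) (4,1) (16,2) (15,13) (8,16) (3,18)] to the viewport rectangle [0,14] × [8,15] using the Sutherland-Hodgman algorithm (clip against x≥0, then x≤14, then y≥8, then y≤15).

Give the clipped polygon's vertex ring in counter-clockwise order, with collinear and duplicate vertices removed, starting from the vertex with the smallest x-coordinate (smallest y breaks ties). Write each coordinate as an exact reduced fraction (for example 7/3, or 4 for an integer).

Clipped polygon: [(6/5,15) (19/10,8) (14,8) (14,94/7) (31/3,15)]

1. After x ≥ 0: [(1,17) (2,7) (4,1) (16,2) (15,13) (8,16) (3,18)]
2. After x ≤ 14: [(1,17) (2,7) (4,1) (14,11/6) (14,94/7) (8,16) (3,18)]
3. After y ≥ 8: [(1,17) (19/10,8) (14,8) (14,94/7) (8,16) (3,18)]
4. After y ≤ 15: [(6/5,15) (19/10,8) (14,8) (14,94/7) (31/3,15)]
5. Canonical ring: [(6/5,15) (19/10,8) (14,8) (14,94/7) (31/3,15)]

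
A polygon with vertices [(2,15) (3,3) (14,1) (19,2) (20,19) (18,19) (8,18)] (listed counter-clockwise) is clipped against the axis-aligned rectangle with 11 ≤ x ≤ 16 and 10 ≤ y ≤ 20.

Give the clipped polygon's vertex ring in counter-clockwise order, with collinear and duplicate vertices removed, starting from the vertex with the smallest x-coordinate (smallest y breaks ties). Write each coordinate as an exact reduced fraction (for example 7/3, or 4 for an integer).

1. After x ≥ 11: [(11,17/11) (14,1) (19,2) (20,19) (18,19) (11,183/10)]
2. After x ≤ 16: [(11,17/11) (14,1) (16,7/5) (16,94/5) (11,183/10)]
3. After y ≥ 10: [(11,10) (16,10) (16,94/5) (11,183/10)]
4. After y ≤ 20: [(11,10) (16,10) (16,94/5) (11,183/10)]
5. Canonical ring: [(11,10) (16,10) (16,94/5) (11,183/10)]

Clipped polygon: [(11,10) (16,10) (16,94/5) (11,183/10)]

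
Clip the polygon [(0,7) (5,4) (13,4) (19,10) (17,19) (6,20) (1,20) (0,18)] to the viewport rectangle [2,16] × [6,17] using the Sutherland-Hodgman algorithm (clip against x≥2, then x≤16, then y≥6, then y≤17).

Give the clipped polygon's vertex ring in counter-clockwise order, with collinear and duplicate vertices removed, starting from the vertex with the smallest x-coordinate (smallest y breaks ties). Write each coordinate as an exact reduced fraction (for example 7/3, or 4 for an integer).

1. After x ≥ 2: [(2,29/5) (5,4) (13,4) (19,10) (17,19) (6,20) (2,20)]
2. After x ≤ 16: [(2,29/5) (5,4) (13,4) (16,7) (16,210/11) (6,20) (2,20)]
3. After y ≥ 6: [(2,6) (15,6) (16,7) (16,210/11) (6,20) (2,20)]
4. After y ≤ 17: [(2,17) (2,6) (15,6) (16,7) (16,17)]
5. Canonical ring: [(2,6) (15,6) (16,7) (16,17) (2,17)]

Clipped polygon: [(2,6) (15,6) (16,7) (16,17) (2,17)]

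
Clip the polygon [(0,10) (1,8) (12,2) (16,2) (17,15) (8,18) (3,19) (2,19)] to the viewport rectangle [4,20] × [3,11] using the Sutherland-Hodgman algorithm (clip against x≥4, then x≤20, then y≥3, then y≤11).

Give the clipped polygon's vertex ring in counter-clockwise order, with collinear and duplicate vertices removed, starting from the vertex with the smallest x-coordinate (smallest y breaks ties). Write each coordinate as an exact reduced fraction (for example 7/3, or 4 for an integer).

Clipped polygon: [(4,70/11) (61/6,3) (209/13,3) (217/13,11) (4,11)]

1. After x ≥ 4: [(4,70/11) (12,2) (16,2) (17,15) (8,18) (4,94/5)]
2. After x ≤ 20: [(4,70/11) (12,2) (16,2) (17,15) (8,18) (4,94/5)]
3. After y ≥ 3: [(4,70/11) (61/6,3) (209/13,3) (17,15) (8,18) (4,94/5)]
4. After y ≤ 11: [(4,11) (4,70/11) (61/6,3) (209/13,3) (217/13,11)]
5. Canonical ring: [(4,70/11) (61/6,3) (209/13,3) (217/13,11) (4,11)]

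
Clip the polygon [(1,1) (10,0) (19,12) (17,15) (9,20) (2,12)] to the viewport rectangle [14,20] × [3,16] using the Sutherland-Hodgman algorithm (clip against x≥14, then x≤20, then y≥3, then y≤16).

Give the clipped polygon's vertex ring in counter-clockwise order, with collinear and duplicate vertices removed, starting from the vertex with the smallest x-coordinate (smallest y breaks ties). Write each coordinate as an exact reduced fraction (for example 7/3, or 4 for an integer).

1. After x ≥ 14: [(14,16/3) (19,12) (17,15) (14,135/8)]
2. After x ≤ 20: [(14,16/3) (19,12) (17,15) (14,135/8)]
3. After y ≥ 3: [(14,16/3) (19,12) (17,15) (14,135/8)]
4. After y ≤ 16: [(14,16) (14,16/3) (19,12) (17,15) (77/5,16)]
5. Canonical ring: [(14,16/3) (19,12) (17,15) (77/5,16) (14,16)]

Clipped polygon: [(14,16/3) (19,12) (17,15) (77/5,16) (14,16)]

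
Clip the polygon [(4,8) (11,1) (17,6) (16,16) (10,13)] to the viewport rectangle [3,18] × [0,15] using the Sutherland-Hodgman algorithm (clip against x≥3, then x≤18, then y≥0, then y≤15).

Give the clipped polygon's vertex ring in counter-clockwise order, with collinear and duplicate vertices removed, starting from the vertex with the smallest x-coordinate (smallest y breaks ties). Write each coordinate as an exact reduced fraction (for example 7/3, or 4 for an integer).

1. After x ≥ 3: [(4,8) (11,1) (17,6) (16,16) (10,13)]
2. After x ≤ 18: [(4,8) (11,1) (17,6) (16,16) (10,13)]
3. After y ≥ 0: [(4,8) (11,1) (17,6) (16,16) (10,13)]
4. After y ≤ 15: [(4,8) (11,1) (17,6) (161/10,15) (14,15) (10,13)]
5. Canonical ring: [(4,8) (11,1) (17,6) (161/10,15) (14,15) (10,13)]

Clipped polygon: [(4,8) (11,1) (17,6) (161/10,15) (14,15) (10,13)]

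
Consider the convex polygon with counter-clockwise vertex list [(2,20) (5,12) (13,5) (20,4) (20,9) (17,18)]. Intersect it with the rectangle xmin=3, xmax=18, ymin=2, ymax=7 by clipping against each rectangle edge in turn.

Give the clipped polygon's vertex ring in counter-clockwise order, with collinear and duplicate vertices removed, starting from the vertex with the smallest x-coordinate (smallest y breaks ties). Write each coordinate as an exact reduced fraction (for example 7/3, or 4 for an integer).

1. After x ≥ 3: [(3,298/15) (3,52/3) (5,12) (13,5) (20,4) (20,9) (17,18)]
2. After x ≤ 18: [(3,298/15) (3,52/3) (5,12) (13,5) (18,30/7) (18,15) (17,18)]
3. After y ≥ 2: [(3,298/15) (3,52/3) (5,12) (13,5) (18,30/7) (18,15) (17,18)]
4. After y ≤ 7: [(75/7,7) (13,5) (18,30/7) (18,7)]
5. Canonical ring: [(75/7,7) (13,5) (18,30/7) (18,7)]

Clipped polygon: [(75/7,7) (13,5) (18,30/7) (18,7)]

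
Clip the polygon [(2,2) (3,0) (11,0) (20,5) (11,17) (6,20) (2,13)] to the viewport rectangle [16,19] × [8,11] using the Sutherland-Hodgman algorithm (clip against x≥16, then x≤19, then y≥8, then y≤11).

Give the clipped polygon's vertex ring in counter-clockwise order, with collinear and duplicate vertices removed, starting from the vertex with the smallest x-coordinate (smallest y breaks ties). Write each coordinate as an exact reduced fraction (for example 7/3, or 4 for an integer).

Clipped polygon: [(16,8) (71/4,8) (16,31/3)]

1. After x ≥ 16: [(16,25/9) (20,5) (16,31/3)]
2. After x ≤ 19: [(16,25/9) (19,40/9) (19,19/3) (16,31/3)]
3. After y ≥ 8: [(16,8) (71/4,8) (16,31/3)]
4. After y ≤ 11: [(16,8) (71/4,8) (16,31/3)]
5. Canonical ring: [(16,8) (71/4,8) (16,31/3)]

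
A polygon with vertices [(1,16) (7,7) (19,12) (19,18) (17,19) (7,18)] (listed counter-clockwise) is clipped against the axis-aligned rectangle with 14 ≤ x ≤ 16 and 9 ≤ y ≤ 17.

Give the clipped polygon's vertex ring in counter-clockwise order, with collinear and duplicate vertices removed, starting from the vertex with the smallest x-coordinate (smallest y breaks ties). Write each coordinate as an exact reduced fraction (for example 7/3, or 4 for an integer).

Clipped polygon: [(14,119/12) (16,43/4) (16,17) (14,17)]

1. After x ≥ 14: [(14,119/12) (19,12) (19,18) (17,19) (14,187/10)]
2. After x ≤ 16: [(14,119/12) (16,43/4) (16,189/10) (14,187/10)]
3. After y ≥ 9: [(14,119/12) (16,43/4) (16,189/10) (14,187/10)]
4. After y ≤ 17: [(14,17) (14,119/12) (16,43/4) (16,17)]
5. Canonical ring: [(14,119/12) (16,43/4) (16,17) (14,17)]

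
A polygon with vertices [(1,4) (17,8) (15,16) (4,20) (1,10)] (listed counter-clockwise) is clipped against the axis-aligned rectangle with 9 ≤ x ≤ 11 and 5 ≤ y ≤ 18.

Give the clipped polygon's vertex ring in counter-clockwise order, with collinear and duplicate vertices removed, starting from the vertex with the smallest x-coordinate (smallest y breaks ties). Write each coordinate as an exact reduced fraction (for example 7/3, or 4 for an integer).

1. After x ≥ 9: [(9,6) (17,8) (15,16) (9,200/11)]
2. After x ≤ 11: [(9,6) (11,13/2) (11,192/11) (9,200/11)]
3. After y ≥ 5: [(9,6) (11,13/2) (11,192/11) (9,200/11)]
4. After y ≤ 18: [(9,18) (9,6) (11,13/2) (11,192/11) (19/2,18)]
5. Canonical ring: [(9,6) (11,13/2) (11,192/11) (19/2,18) (9,18)]

Clipped polygon: [(9,6) (11,13/2) (11,192/11) (19/2,18) (9,18)]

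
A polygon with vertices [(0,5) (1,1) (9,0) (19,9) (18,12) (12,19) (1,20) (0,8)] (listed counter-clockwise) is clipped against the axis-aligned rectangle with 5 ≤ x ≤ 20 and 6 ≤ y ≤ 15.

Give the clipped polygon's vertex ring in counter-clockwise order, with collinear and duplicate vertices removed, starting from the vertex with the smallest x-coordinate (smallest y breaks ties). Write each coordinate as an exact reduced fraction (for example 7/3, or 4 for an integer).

1. After x ≥ 5: [(5,1/2) (9,0) (19,9) (18,12) (12,19) (5,216/11)]
2. After x ≤ 20: [(5,1/2) (9,0) (19,9) (18,12) (12,19) (5,216/11)]
3. After y ≥ 6: [(5,6) (47/3,6) (19,9) (18,12) (12,19) (5,216/11)]
4. After y ≤ 15: [(5,15) (5,6) (47/3,6) (19,9) (18,12) (108/7,15)]
5. Canonical ring: [(5,6) (47/3,6) (19,9) (18,12) (108/7,15) (5,15)]

Clipped polygon: [(5,6) (47/3,6) (19,9) (18,12) (108/7,15) (5,15)]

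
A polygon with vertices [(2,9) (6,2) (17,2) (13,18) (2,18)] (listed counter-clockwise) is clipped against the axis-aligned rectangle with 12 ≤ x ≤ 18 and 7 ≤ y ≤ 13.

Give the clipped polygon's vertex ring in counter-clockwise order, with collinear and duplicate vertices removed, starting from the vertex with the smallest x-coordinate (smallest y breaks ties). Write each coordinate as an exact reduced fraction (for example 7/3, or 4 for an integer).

Clipped polygon: [(12,7) (63/4,7) (57/4,13) (12,13)]

1. After x ≥ 12: [(12,2) (17,2) (13,18) (12,18)]
2. After x ≤ 18: [(12,2) (17,2) (13,18) (12,18)]
3. After y ≥ 7: [(12,7) (63/4,7) (13,18) (12,18)]
4. After y ≤ 13: [(12,13) (12,7) (63/4,7) (57/4,13)]
5. Canonical ring: [(12,7) (63/4,7) (57/4,13) (12,13)]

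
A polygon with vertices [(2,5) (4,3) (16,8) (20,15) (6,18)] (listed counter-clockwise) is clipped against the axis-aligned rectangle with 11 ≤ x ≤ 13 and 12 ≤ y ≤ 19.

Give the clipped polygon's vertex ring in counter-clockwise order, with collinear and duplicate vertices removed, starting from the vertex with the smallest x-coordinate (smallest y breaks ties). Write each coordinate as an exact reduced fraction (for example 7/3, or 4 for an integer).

Clipped polygon: [(11,12) (13,12) (13,33/2) (11,237/14)]

1. After x ≥ 11: [(11,71/12) (16,8) (20,15) (11,237/14)]
2. After x ≤ 13: [(11,71/12) (13,27/4) (13,33/2) (11,237/14)]
3. After y ≥ 12: [(11,12) (13,12) (13,33/2) (11,237/14)]
4. After y ≤ 19: [(11,12) (13,12) (13,33/2) (11,237/14)]
5. Canonical ring: [(11,12) (13,12) (13,33/2) (11,237/14)]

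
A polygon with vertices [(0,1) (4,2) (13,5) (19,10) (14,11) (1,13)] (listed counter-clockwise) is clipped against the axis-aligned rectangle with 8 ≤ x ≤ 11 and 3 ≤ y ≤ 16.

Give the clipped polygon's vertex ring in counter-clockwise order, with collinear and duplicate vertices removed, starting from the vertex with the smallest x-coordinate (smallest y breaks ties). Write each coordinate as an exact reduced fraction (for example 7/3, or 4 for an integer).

1. After x ≥ 8: [(8,10/3) (13,5) (19,10) (14,11) (8,155/13)]
2. After x ≤ 11: [(8,10/3) (11,13/3) (11,149/13) (8,155/13)]
3. After y ≥ 3: [(8,10/3) (11,13/3) (11,149/13) (8,155/13)]
4. After y ≤ 16: [(8,10/3) (11,13/3) (11,149/13) (8,155/13)]
5. Canonical ring: [(8,10/3) (11,13/3) (11,149/13) (8,155/13)]

Clipped polygon: [(8,10/3) (11,13/3) (11,149/13) (8,155/13)]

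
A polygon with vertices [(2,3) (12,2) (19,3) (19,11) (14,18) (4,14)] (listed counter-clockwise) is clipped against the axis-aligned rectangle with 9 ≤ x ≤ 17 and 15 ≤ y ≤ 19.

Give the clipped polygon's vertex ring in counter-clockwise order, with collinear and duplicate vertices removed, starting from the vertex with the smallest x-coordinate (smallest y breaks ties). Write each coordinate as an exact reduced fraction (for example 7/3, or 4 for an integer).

Clipped polygon: [(9,15) (113/7,15) (14,18) (9,16)]

1. After x ≥ 9: [(9,23/10) (12,2) (19,3) (19,11) (14,18) (9,16)]
2. After x ≤ 17: [(9,23/10) (12,2) (17,19/7) (17,69/5) (14,18) (9,16)]
3. After y ≥ 15: [(9,15) (113/7,15) (14,18) (9,16)]
4. After y ≤ 19: [(9,15) (113/7,15) (14,18) (9,16)]
5. Canonical ring: [(9,15) (113/7,15) (14,18) (9,16)]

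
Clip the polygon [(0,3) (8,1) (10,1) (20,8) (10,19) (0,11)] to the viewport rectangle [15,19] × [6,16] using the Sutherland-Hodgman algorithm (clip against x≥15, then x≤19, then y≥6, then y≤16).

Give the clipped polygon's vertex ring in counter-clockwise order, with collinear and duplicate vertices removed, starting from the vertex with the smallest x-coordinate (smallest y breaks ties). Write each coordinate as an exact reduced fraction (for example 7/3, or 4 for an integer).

Clipped polygon: [(15,6) (120/7,6) (19,73/10) (19,91/10) (15,27/2)]

1. After x ≥ 15: [(15,9/2) (20,8) (15,27/2)]
2. After x ≤ 19: [(15,9/2) (19,73/10) (19,91/10) (15,27/2)]
3. After y ≥ 6: [(15,6) (120/7,6) (19,73/10) (19,91/10) (15,27/2)]
4. After y ≤ 16: [(15,6) (120/7,6) (19,73/10) (19,91/10) (15,27/2)]
5. Canonical ring: [(15,6) (120/7,6) (19,73/10) (19,91/10) (15,27/2)]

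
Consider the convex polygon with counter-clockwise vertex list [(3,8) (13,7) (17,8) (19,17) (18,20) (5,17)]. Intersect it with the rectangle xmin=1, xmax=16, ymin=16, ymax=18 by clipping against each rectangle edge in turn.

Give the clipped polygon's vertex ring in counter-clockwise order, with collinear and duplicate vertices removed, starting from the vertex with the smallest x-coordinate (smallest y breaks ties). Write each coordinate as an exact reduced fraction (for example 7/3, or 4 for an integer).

1. After x ≥ 1: [(3,8) (13,7) (17,8) (19,17) (18,20) (5,17)]
2. After x ≤ 16: [(3,8) (13,7) (16,31/4) (16,254/13) (5,17)]
3. After y ≥ 16: [(43/9,16) (16,16) (16,254/13) (5,17)]
4. After y ≤ 18: [(43/9,16) (16,16) (16,18) (28/3,18) (5,17)]
5. Canonical ring: [(43/9,16) (16,16) (16,18) (28/3,18) (5,17)]

Clipped polygon: [(43/9,16) (16,16) (16,18) (28/3,18) (5,17)]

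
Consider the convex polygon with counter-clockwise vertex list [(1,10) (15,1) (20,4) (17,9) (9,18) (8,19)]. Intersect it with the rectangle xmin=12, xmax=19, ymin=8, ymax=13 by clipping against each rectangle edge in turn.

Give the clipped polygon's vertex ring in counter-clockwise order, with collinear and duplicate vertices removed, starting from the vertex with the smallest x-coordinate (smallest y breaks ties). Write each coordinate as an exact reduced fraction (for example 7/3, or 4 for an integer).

Clipped polygon: [(12,8) (88/5,8) (17,9) (121/9,13) (12,13)]

1. After x ≥ 12: [(12,41/14) (15,1) (20,4) (17,9) (12,117/8)]
2. After x ≤ 19: [(12,41/14) (15,1) (19,17/5) (19,17/3) (17,9) (12,117/8)]
3. After y ≥ 8: [(12,8) (88/5,8) (17,9) (12,117/8)]
4. After y ≤ 13: [(12,13) (12,8) (88/5,8) (17,9) (121/9,13)]
5. Canonical ring: [(12,8) (88/5,8) (17,9) (121/9,13) (12,13)]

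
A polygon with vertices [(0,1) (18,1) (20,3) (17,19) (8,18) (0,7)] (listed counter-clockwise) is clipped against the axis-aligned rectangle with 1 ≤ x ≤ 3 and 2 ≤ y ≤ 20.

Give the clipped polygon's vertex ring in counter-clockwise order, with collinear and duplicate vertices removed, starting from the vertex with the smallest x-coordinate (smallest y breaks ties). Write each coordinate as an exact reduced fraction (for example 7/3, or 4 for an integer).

Clipped polygon: [(1,2) (3,2) (3,89/8) (1,67/8)]

1. After x ≥ 1: [(1,1) (18,1) (20,3) (17,19) (8,18) (1,67/8)]
2. After x ≤ 3: [(1,1) (3,1) (3,89/8) (1,67/8)]
3. After y ≥ 2: [(1,2) (3,2) (3,89/8) (1,67/8)]
4. After y ≤ 20: [(1,2) (3,2) (3,89/8) (1,67/8)]
5. Canonical ring: [(1,2) (3,2) (3,89/8) (1,67/8)]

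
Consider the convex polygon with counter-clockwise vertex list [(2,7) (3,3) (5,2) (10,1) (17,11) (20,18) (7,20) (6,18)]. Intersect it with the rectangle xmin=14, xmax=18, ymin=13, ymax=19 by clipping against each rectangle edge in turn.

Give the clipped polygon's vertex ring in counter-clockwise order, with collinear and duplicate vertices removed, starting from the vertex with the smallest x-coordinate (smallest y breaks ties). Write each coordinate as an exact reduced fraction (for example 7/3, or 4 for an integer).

1. After x ≥ 14: [(14,47/7) (17,11) (20,18) (14,246/13)]
2. After x ≤ 18: [(14,47/7) (17,11) (18,40/3) (18,238/13) (14,246/13)]
3. After y ≥ 13: [(14,13) (125/7,13) (18,40/3) (18,238/13) (14,246/13)]
4. After y ≤ 19: [(14,13) (125/7,13) (18,40/3) (18,238/13) (14,246/13)]
5. Canonical ring: [(14,13) (125/7,13) (18,40/3) (18,238/13) (14,246/13)]

Clipped polygon: [(14,13) (125/7,13) (18,40/3) (18,238/13) (14,246/13)]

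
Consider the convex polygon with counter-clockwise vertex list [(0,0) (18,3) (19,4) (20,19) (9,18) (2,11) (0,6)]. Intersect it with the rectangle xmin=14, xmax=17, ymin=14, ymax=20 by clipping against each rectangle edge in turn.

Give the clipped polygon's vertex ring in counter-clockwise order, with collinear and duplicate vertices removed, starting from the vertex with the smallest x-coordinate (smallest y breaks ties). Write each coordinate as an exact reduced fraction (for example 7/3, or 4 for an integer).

Clipped polygon: [(14,14) (17,14) (17,206/11) (14,203/11)]

1. After x ≥ 14: [(14,7/3) (18,3) (19,4) (20,19) (14,203/11)]
2. After x ≤ 17: [(14,7/3) (17,17/6) (17,206/11) (14,203/11)]
3. After y ≥ 14: [(14,14) (17,14) (17,206/11) (14,203/11)]
4. After y ≤ 20: [(14,14) (17,14) (17,206/11) (14,203/11)]
5. Canonical ring: [(14,14) (17,14) (17,206/11) (14,203/11)]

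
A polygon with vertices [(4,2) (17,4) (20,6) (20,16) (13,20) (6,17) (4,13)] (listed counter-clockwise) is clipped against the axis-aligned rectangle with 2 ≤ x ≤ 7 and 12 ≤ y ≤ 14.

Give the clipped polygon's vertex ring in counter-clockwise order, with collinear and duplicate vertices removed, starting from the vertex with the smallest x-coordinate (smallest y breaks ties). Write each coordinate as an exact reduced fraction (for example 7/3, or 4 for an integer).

Clipped polygon: [(4,12) (7,12) (7,14) (9/2,14) (4,13)]

1. After x ≥ 2: [(4,2) (17,4) (20,6) (20,16) (13,20) (6,17) (4,13)]
2. After x ≤ 7: [(4,2) (7,32/13) (7,122/7) (6,17) (4,13)]
3. After y ≥ 12: [(4,12) (7,12) (7,122/7) (6,17) (4,13)]
4. After y ≤ 14: [(4,12) (7,12) (7,14) (9/2,14) (4,13)]
5. Canonical ring: [(4,12) (7,12) (7,14) (9/2,14) (4,13)]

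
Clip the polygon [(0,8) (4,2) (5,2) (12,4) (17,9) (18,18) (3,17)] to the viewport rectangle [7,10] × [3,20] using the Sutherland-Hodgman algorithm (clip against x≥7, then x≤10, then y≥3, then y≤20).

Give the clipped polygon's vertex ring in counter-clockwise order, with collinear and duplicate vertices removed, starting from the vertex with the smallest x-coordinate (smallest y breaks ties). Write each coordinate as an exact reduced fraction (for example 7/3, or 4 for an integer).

Clipped polygon: [(7,3) (17/2,3) (10,24/7) (10,262/15) (7,259/15)]

1. After x ≥ 7: [(7,18/7) (12,4) (17,9) (18,18) (7,259/15)]
2. After x ≤ 10: [(7,18/7) (10,24/7) (10,262/15) (7,259/15)]
3. After y ≥ 3: [(7,3) (17/2,3) (10,24/7) (10,262/15) (7,259/15)]
4. After y ≤ 20: [(7,3) (17/2,3) (10,24/7) (10,262/15) (7,259/15)]
5. Canonical ring: [(7,3) (17/2,3) (10,24/7) (10,262/15) (7,259/15)]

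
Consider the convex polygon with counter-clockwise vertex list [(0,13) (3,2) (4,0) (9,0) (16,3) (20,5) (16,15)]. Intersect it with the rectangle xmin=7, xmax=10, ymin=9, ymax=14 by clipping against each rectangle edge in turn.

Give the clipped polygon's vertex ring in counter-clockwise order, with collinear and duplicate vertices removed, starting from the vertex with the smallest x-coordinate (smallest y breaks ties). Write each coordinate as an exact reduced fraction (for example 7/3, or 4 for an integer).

Clipped polygon: [(7,9) (10,9) (10,14) (8,14) (7,111/8)]

1. After x ≥ 7: [(7,111/8) (7,0) (9,0) (16,3) (20,5) (16,15)]
2. After x ≤ 10: [(10,57/4) (7,111/8) (7,0) (9,0) (10,3/7)]
3. After y ≥ 9: [(10,9) (10,57/4) (7,111/8) (7,9)]
4. After y ≤ 14: [(10,9) (10,14) (8,14) (7,111/8) (7,9)]
5. Canonical ring: [(7,9) (10,9) (10,14) (8,14) (7,111/8)]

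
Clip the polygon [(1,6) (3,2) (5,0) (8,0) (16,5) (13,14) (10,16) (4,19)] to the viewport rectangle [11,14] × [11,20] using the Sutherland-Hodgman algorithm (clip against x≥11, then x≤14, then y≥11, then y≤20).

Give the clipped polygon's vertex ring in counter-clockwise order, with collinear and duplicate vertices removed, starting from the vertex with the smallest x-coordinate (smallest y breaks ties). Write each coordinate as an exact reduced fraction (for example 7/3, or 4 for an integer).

Clipped polygon: [(11,11) (14,11) (13,14) (11,46/3)]

1. After x ≥ 11: [(11,15/8) (16,5) (13,14) (11,46/3)]
2. After x ≤ 14: [(11,15/8) (14,15/4) (14,11) (13,14) (11,46/3)]
3. After y ≥ 11: [(11,11) (14,11) (14,11) (13,14) (11,46/3)]
4. After y ≤ 20: [(11,11) (14,11) (14,11) (13,14) (11,46/3)]
5. Canonical ring: [(11,11) (14,11) (13,14) (11,46/3)]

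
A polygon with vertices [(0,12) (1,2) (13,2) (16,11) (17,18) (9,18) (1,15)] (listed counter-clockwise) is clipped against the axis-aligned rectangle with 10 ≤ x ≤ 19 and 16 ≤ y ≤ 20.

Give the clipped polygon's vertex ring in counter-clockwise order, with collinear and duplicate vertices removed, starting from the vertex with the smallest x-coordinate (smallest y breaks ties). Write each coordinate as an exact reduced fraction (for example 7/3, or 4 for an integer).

Clipped polygon: [(10,16) (117/7,16) (17,18) (10,18)]

1. After x ≥ 10: [(10,2) (13,2) (16,11) (17,18) (10,18)]
2. After x ≤ 19: [(10,2) (13,2) (16,11) (17,18) (10,18)]
3. After y ≥ 16: [(10,16) (117/7,16) (17,18) (10,18)]
4. After y ≤ 20: [(10,16) (117/7,16) (17,18) (10,18)]
5. Canonical ring: [(10,16) (117/7,16) (17,18) (10,18)]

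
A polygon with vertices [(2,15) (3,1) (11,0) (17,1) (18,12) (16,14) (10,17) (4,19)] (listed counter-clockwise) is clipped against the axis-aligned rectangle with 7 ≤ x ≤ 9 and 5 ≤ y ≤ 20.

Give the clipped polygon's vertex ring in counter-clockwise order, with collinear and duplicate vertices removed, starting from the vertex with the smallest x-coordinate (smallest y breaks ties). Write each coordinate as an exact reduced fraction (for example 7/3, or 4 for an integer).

Clipped polygon: [(7,5) (9,5) (9,52/3) (7,18)]

1. After x ≥ 7: [(7,1/2) (11,0) (17,1) (18,12) (16,14) (10,17) (7,18)]
2. After x ≤ 9: [(7,1/2) (9,1/4) (9,52/3) (7,18)]
3. After y ≥ 5: [(7,5) (9,5) (9,52/3) (7,18)]
4. After y ≤ 20: [(7,5) (9,5) (9,52/3) (7,18)]
5. Canonical ring: [(7,5) (9,5) (9,52/3) (7,18)]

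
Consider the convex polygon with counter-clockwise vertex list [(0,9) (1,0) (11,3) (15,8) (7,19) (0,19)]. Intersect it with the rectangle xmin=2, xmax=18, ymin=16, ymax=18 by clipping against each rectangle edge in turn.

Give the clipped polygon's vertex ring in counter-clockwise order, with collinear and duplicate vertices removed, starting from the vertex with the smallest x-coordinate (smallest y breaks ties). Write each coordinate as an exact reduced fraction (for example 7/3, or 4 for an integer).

1. After x ≥ 2: [(2,3/10) (11,3) (15,8) (7,19) (2,19)]
2. After x ≤ 18: [(2,3/10) (11,3) (15,8) (7,19) (2,19)]
3. After y ≥ 16: [(2,16) (101/11,16) (7,19) (2,19)]
4. After y ≤ 18: [(2,18) (2,16) (101/11,16) (85/11,18)]
5. Canonical ring: [(2,16) (101/11,16) (85/11,18) (2,18)]

Clipped polygon: [(2,16) (101/11,16) (85/11,18) (2,18)]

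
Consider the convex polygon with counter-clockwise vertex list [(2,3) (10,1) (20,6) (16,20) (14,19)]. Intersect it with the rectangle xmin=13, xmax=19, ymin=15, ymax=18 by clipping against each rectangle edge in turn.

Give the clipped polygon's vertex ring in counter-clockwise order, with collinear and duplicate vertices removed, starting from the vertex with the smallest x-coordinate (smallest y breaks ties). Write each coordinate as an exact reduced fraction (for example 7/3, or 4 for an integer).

Clipped polygon: [(13,15) (122/7,15) (116/7,18) (53/4,18) (13,53/3)]

1. After x ≥ 13: [(13,53/3) (13,5/2) (20,6) (16,20) (14,19)]
2. After x ≤ 19: [(13,53/3) (13,5/2) (19,11/2) (19,19/2) (16,20) (14,19)]
3. After y ≥ 15: [(13,53/3) (13,15) (122/7,15) (16,20) (14,19)]
4. After y ≤ 18: [(53/4,18) (13,53/3) (13,15) (122/7,15) (116/7,18)]
5. Canonical ring: [(13,15) (122/7,15) (116/7,18) (53/4,18) (13,53/3)]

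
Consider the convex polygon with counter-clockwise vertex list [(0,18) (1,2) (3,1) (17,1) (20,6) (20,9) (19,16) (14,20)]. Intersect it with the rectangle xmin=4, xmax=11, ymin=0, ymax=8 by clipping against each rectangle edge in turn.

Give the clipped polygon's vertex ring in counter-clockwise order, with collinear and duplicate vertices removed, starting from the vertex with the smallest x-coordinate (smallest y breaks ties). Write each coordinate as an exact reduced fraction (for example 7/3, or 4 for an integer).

Clipped polygon: [(4,1) (11,1) (11,8) (4,8)]

1. After x ≥ 4: [(4,130/7) (4,1) (17,1) (20,6) (20,9) (19,16) (14,20)]
2. After x ≤ 11: [(11,137/7) (4,130/7) (4,1) (11,1)]
3. After y ≥ 0: [(11,137/7) (4,130/7) (4,1) (11,1)]
4. After y ≤ 8: [(11,8) (4,8) (4,1) (11,1)]
5. Canonical ring: [(4,1) (11,1) (11,8) (4,8)]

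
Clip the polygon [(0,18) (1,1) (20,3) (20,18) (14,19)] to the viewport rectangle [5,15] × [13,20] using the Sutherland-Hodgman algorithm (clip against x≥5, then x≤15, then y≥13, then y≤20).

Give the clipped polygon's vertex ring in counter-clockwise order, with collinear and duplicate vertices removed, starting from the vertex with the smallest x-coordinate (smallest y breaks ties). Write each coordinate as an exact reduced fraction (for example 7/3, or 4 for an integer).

1. After x ≥ 5: [(5,257/14) (5,27/19) (20,3) (20,18) (14,19)]
2. After x ≤ 15: [(5,257/14) (5,27/19) (15,47/19) (15,113/6) (14,19)]
3. After y ≥ 13: [(5,257/14) (5,13) (15,13) (15,113/6) (14,19)]
4. After y ≤ 20: [(5,257/14) (5,13) (15,13) (15,113/6) (14,19)]
5. Canonical ring: [(5,13) (15,13) (15,113/6) (14,19) (5,257/14)]

Clipped polygon: [(5,13) (15,13) (15,113/6) (14,19) (5,257/14)]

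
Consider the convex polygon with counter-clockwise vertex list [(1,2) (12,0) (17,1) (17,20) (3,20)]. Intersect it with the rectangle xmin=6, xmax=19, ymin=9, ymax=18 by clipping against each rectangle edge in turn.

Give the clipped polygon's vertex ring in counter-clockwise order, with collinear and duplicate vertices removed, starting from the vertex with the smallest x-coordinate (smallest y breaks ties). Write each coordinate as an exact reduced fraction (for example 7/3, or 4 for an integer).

Clipped polygon: [(6,9) (17,9) (17,18) (6,18)]

1. After x ≥ 6: [(6,12/11) (12,0) (17,1) (17,20) (6,20)]
2. After x ≤ 19: [(6,12/11) (12,0) (17,1) (17,20) (6,20)]
3. After y ≥ 9: [(6,9) (17,9) (17,20) (6,20)]
4. After y ≤ 18: [(6,18) (6,9) (17,9) (17,18)]
5. Canonical ring: [(6,9) (17,9) (17,18) (6,18)]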